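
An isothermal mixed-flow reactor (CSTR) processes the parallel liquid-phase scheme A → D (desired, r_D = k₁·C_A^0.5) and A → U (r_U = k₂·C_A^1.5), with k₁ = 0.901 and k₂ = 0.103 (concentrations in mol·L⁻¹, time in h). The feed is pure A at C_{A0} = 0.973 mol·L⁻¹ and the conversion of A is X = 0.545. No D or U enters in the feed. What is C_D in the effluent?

0.505 mol·L⁻¹

Exit C_A = C_{A0}(1−X) = 0.973×0.455 = 0.4427 mol·L⁻¹.
In a CSTR the entire volume is at exit conditions, so r_D = 0.901×0.4427^0.5 = 0.5995 and r_U = 0.103×0.4427^1.5 = 0.03034.
Fraction of consumed A going to D: r_D/(r_D+r_U) = 0.9518.
C_D = 0.9518·C_{A0}·X = 0.9518×0.973×0.545 = 0.505 mol·L⁻¹.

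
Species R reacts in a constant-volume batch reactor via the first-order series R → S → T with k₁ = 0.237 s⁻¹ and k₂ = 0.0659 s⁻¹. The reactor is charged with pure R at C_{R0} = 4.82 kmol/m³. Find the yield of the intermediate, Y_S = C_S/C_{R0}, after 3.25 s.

0.477

For first-order series with pure R initially, C_S(t) = k₁C_{R0}/(k₂−k₁)·(e^(−k₁t) − e^(−k₂t)).
e^(−k₁t) = e^(−0.237×3.25) = e^(−0.7702) = 0.4629; e^(−k₂t) = e^(−0.2142) = 0.8072.
C_S = 0.237×4.82/(0.0659−0.237) × (0.4629−0.8072) = (-6.676)×(-0.3443) = 2.299 kmol/m³.
Y_S = C_S/C_{R0} = 2.299/4.82 = 0.477.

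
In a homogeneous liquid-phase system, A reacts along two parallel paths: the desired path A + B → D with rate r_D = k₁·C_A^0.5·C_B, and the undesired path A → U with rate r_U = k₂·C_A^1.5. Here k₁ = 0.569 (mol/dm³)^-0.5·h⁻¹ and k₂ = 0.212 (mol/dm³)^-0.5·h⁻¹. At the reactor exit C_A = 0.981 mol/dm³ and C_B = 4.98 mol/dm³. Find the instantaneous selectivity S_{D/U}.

S_{D/U} = r_D/r_U = (k₁·C_A^0.5·C_B)/(k₂·C_A^1.5) = (k₁/k₂)·C_A⁻¹·C_B.
= (0.569×0.9810^0.5×4.980) / (0.212×0.9810^1.5) = 2.807/0.2060 = 13.6.

13.6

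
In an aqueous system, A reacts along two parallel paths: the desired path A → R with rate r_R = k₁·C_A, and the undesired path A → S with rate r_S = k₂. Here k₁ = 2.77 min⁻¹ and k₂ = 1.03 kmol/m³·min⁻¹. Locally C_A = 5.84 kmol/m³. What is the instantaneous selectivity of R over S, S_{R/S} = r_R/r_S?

15.7

S_{R/S} = r_R/r_S = (k₁·C_A)/(k₂) = (k₁/k₂)·C_A.
= (2.77×5.840) / (1.03) = 16.18/1.030 = 15.7.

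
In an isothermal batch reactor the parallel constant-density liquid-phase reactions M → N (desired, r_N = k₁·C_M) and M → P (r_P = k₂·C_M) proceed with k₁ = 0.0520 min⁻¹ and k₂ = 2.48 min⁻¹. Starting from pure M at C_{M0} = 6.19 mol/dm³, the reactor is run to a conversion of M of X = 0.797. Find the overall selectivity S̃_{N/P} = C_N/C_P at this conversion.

0.0210

C_M = C_{M0}(1−X) = 1.257 mol/dm³.
Both paths are first order in M, so the instantaneous fraction to N is constant: dC_N/d(−C_M) = k₁/(k₁+k₂) = 0.02054.
C_N = 0.02054·(C_{M0}−C_M) = 0.02054×4.933 = 0.101 mol/dm³.
C_P = (C_{M0}−C_M)−C_N = 4.832 mol/dm³; S̃_{N/P} = 0.1013/4.832 = 0.0210.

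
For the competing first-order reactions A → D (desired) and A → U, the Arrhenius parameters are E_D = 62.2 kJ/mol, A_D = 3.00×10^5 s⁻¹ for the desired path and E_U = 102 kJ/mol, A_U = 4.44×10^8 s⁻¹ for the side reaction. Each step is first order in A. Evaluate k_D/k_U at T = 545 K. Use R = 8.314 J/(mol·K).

Since both paths have the same order in A, the concentration cancels and S_{D/U} = k_D/k_U = (A_D/A_U)·exp[(E_U−E_D)/(RT)].
(E_U−E_D)/(RT) = (102−62.2)×10³/(8.314×545) = 39800/4531 = 8.784.
k_D/k_U = (3.00×10^5/4.44×10^8)·exp(8.784) = 6.757×10^-4 × 6527 = 4.41.

4.41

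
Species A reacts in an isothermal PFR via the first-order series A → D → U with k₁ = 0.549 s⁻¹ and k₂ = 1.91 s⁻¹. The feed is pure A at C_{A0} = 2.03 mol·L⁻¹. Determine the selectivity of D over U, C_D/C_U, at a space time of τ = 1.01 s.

0.685

Solving the coupled first-order balances gives C_D(τ) = [k₁/(k₂−k₁)]·C_{A0}·(e^(−k₁τ) − e^(−k₂τ)).
e^(−k₁τ) = e^(−0.549×1.01) = e^(−0.5545) = 0.5744; e^(−k₂τ) = e^(−1.929) = 0.1453.
C_D = 0.549×2.03/(1.91−0.549) × (0.5744−0.1453) = 0.8189×0.4291 = 0.3514 mol·L⁻¹.
C_A = C_{A0}e^(−k₁τ) = 1.166 mol·L⁻¹, so C_U = C_{A0}−C_A−C_D = 0.5127 mol·L⁻¹; C_D/C_U = 0.685.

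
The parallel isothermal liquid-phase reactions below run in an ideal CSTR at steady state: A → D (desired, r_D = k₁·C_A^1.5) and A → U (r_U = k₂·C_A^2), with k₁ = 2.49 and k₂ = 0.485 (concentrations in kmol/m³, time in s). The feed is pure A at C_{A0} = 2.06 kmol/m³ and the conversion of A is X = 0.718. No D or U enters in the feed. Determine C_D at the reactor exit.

1.29 kmol/m³

Exit C_A = C_{A0}(1−X) = 2.06×0.282 = 0.5809 kmol/m³.
In a CSTR the entire volume is at exit conditions, so r_D = 2.49×0.5809^1.5 = 1.102 and r_U = 0.485×0.5809^2 = 0.1637.
Fraction of consumed A going to D: r_D/(r_D+r_U) = 0.8707.
C_D = 0.8707·C_{A0}·X = 0.8707×2.06×0.718 = 1.29 kmol/m³.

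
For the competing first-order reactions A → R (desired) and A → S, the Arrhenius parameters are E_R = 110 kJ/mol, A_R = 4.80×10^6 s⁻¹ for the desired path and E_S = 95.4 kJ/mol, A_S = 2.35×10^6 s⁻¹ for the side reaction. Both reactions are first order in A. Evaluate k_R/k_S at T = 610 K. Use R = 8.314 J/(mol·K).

With equal orders, S_{R/S} = k_R/k_S = (A_R/A_S)·exp[(E_S−E_R)/(RT)].
(E_S−E_R)/(RT) = (95.4−110)×10³/(8.314×610) = -14600/5072 = -2.879.
k_R/k_S = (4.80×10^6/2.35×10^6)·exp(-2.879) = 2.043 × 0.05620 = 0.115.

0.115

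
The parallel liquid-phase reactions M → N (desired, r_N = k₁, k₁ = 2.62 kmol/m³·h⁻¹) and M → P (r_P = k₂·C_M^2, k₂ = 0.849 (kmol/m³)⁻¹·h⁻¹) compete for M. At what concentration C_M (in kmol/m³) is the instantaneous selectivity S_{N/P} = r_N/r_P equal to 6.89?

S_{N/P} = (k₁/k₂)·C_M^-2 ⇒ C_M = (S·k₂/k₁)^(-0.5).
= (6.89×0.849/2.62)^(-0.5) = (2.233)^(-0.5) = 0.669 kmol/m³.

0.669 kmol/m³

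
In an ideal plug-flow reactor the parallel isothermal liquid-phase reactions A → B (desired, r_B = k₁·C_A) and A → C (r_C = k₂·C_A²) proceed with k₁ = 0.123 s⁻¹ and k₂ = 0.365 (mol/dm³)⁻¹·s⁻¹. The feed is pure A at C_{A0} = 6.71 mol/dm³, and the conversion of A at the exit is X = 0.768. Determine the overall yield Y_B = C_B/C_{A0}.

0.0660

C_A = C_{A0}(1−X) = 1.557 mol/dm³.
Along a PFR/batch, dC_B/dC_A = −r_B/(r_B+r_C) = −k₁/(k₁+k₂·C_A).
Integrating from C_{A0} to C_A: C_B = (0.123/0.365)·ln[(0.123+0.365·6.71)/(0.123+0.365·1.56)] = 0.3370·ln(2.572/0.6912) = 0.4428 mol/dm³.
Y_B = C_B/C_{A0} = 0.4428/6.71 = 0.0660.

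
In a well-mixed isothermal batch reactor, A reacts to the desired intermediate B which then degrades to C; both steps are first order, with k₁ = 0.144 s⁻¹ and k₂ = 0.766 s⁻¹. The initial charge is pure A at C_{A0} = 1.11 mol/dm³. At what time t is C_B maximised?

The intermediate peaks when r₁ = r₂, i.e. k₁e^(−k₁t) = k₂e^(−k₂t), giving t_opt = ln(k₂/k₁)/(k₂−k₁).
= ln(0.766/0.144)/(0.766−0.144) = ln(5.319)/0.6220 = 1.671/0.6220 = 2.69 s.

2.69 s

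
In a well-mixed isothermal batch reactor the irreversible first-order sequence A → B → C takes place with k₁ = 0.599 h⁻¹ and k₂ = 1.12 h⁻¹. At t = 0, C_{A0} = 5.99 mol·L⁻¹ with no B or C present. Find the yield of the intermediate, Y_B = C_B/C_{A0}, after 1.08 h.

0.259

Solving the coupled first-order balances gives C_B(t) = [k₁/(k₂−k₁)]·C_{A0}·(e^(−k₁t) − e^(−k₂t)).
e^(−k₁t) = e^(−0.599×1.08) = e^(−0.6469) = 0.5237; e^(−k₂t) = e^(−1.210) = 0.2983.
C_B = 0.599×5.99/(1.12−0.599) × (0.5237−0.2983) = 6.887×0.2253 = 1.552 mol·L⁻¹.
Y_B = C_B/C_{A0} = 1.552/5.99 = 0.259.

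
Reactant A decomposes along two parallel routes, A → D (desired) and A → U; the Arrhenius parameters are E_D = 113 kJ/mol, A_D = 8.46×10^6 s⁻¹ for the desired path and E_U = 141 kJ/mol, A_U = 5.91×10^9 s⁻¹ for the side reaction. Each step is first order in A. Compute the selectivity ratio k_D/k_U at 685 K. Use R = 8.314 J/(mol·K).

With equal orders, S_{D/U} = k_D/k_U = (A_D/A_U)·exp[(E_U−E_D)/(RT)].
(E_U−E_D)/(RT) = (141−113)×10³/(8.314×685) = 28000/5695 = 4.917.
k_D/k_U = (8.46×10^6/5.91×10^9)·exp(4.917) = 0.001431 × 136.5 = 0.195.

0.195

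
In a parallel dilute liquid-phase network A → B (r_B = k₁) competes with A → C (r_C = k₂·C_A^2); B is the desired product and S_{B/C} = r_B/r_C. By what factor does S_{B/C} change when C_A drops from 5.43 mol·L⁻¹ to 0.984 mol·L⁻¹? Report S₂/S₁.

S_{B/C} = (k₁/k₂)·C_A^-2, so S₂/S₁ = (C_{A,2}/C_{A,1})^-2.
= (0.984/5.43)^(-2) = (0.1812)^(-2) = 30.5.
Selectivity toward B rises as C_A falls — low-concentration operation is favoured.

30.5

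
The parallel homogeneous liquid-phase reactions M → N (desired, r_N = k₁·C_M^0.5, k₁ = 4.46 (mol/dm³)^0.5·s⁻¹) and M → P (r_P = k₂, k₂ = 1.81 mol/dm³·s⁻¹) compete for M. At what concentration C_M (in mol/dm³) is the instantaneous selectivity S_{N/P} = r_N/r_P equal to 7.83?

S_{N/P} = (k₁/k₂)·C_M^0.5 ⇒ C_M = (S·k₂/k₁)^(2).
= (7.83×1.81/4.46)^(2) = (3.178)^(2) = 10.1 mol/dm³.

10.1 mol/dm³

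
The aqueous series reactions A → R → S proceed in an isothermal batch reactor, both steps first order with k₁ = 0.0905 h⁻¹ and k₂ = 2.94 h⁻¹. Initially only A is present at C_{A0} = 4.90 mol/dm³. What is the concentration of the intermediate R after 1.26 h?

0.135 mol/dm³

Solving the coupled first-order balances gives C_R(t) = [k₁/(k₂−k₁)]·C_{A0}·(e^(−k₁t) − e^(−k₂t)).
e^(−k₁t) = e^(−0.0905×1.26) = e^(−0.1140) = 0.8922; e^(−k₂t) = e^(−3.704) = 0.02461.
C_R = 0.0905×4.90/(2.94−0.0905) × (0.8922−0.02461) = 0.1556×0.8676 = 0.1350 mol/dm³.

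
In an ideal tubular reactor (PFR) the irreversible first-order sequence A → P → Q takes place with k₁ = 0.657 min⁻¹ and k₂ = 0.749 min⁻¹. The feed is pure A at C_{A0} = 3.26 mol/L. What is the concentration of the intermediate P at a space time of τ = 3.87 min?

0.549 mol/L

The intermediate concentration in a first-order A→B→C sequence is C_P = k₁C_{A0}(e^(−k₁τ) − e^(−k₂τ))/(k₂−k₁).
e^(−k₁τ) = e^(−0.657×3.87) = e^(−2.543) = 0.07866; e^(−k₂τ) = e^(−2.899) = 0.05510.
C_P = 0.657×3.26/(0.749−0.657) × (0.07866−0.05510) = 23.28×0.02356 = 0.5486 mol/L.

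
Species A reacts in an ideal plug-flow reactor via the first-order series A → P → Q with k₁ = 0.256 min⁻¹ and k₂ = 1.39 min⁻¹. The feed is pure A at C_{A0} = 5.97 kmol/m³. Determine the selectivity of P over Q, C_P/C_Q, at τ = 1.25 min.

The intermediate concentration in a first-order A→B→C sequence is C_P = k₁C_{A0}(e^(−k₁τ) − e^(−k₂τ))/(k₂−k₁).
e^(−k₁τ) = e^(−0.256×1.25) = e^(−0.3200) = 0.7261; e^(−k₂τ) = e^(−1.737) = 0.1760.
C_P = 0.256×5.97/(1.39−0.256) × (0.7261−0.1760) = 1.348×0.5502 = 0.7415 kmol/m³.
C_A = C_{A0}e^(−k₁τ) = 4.335 kmol/m³, so C_Q = C_{A0}−C_A−C_P = 0.8934 kmol/m³; C_P/C_Q = 0.830.

0.830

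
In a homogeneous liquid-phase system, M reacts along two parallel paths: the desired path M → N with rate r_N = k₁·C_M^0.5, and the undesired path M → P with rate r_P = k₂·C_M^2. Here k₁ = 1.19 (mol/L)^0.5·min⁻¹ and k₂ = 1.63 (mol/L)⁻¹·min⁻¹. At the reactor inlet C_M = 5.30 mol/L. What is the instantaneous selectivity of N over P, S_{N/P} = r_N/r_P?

0.0598

S_{N/P} = r_N/r_P = (k₁·C_M^0.5)/(k₂·C_M^2) = (k₁/k₂)·C_M^-1.5.
= (1.19×5.300^0.5) / (1.63×5.300^2) = 2.740/45.79 = 0.0598.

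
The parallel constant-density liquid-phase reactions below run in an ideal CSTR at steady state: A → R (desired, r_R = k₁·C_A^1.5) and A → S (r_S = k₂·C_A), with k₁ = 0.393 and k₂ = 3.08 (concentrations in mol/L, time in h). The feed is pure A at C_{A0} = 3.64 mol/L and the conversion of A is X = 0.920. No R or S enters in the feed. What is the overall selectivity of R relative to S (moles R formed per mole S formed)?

0.0689

Exit C_A = C_{A0}(1−X) = 3.64×0.0800 = 0.2912 mol/L.
Rates in a CSTR are evaluated at the outlet concentration: r_R = 0.393×0.2912^1.5 = 0.06176, r_S = 3.08×0.2912 = 0.8969.
Overall selectivity = C_R/C_S = r_Rτ/(r_Sτ) = r_R/r_S = 0.0689.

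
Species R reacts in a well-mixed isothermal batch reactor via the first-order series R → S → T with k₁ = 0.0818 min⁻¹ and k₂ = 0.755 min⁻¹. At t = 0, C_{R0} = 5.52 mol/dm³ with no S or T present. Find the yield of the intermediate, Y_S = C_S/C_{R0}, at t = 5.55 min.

Solving the coupled first-order balances gives C_S(t) = [k₁/(k₂−k₁)]·C_{R0}·(e^(−k₁t) − e^(−k₂t)).
e^(−k₁t) = e^(−0.0818×5.55) = e^(−0.4540) = 0.6351; e^(−k₂t) = e^(−4.190) = 0.01514.
C_S = 0.0818×5.52/(0.755−0.0818) × (0.6351−0.01514) = 0.6707×0.6199 = 0.4158 mol/dm³.
Y_S = C_S/C_{R0} = 0.4158/5.52 = 0.0753.

0.0753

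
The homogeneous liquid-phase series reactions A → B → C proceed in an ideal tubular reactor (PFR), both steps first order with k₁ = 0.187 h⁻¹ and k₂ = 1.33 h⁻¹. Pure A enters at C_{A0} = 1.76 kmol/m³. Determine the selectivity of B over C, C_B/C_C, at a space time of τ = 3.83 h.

The intermediate concentration in a first-order A→B→C sequence is C_B = k₁C_{A0}(e^(−k₁τ) − e^(−k₂τ))/(k₂−k₁).
e^(−k₁τ) = e^(−0.187×3.83) = e^(−0.7162) = 0.4886; e^(−k₂τ) = e^(−5.094) = 0.006134.
C_B = 0.187×1.76/(1.33−0.187) × (0.4886−0.006134) = 0.2879×0.4825 = 0.1389 kmol/m³.
C_A = C_{A0}e^(−k₁τ) = 0.8599 kmol/m³, so C_C = C_{A0}−C_A−C_B = 0.7611 kmol/m³; C_B/C_C = 0.183.

0.183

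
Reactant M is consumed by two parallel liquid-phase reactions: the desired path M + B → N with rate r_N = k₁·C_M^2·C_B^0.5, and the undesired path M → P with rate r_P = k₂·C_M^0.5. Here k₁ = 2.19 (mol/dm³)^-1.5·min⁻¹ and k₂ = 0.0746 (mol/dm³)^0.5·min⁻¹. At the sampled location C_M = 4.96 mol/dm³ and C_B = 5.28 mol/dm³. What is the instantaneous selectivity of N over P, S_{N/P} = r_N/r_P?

745

S_{N/P} = r_N/r_P = (k₁·C_M^2·C_B^0.5)/(k₂·C_M^0.5) = (k₁/k₂)·C_M^1.5·C_B^0.5.
= (2.19×4.960^2×5.280^0.5) / (0.0746×4.960^0.5) = 123.8/0.1661 = 745.
Since the desired path is higher order in M, keeping C_M high (PFR or concentrated feed) favours N.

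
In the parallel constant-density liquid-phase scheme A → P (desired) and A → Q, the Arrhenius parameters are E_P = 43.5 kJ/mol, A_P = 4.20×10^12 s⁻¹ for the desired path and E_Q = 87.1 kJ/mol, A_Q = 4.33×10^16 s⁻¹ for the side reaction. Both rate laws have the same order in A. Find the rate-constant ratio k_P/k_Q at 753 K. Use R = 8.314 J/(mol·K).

k_P/k_Q = (A_P/A_Q)·exp[−(E_P−E_Q)/(RT)] = (A_P/A_Q)·exp[(E_Q−E_P)/(RT)].
(E_Q−E_P)/(RT) = (87.1−43.5)×10³/(8.314×753) = 43600/6260 = 6.964.
k_P/k_Q = (4.20×10^12/4.33×10^16)·exp(6.964) = 9.700×10^-5 × 1058 = 0.103.

0.103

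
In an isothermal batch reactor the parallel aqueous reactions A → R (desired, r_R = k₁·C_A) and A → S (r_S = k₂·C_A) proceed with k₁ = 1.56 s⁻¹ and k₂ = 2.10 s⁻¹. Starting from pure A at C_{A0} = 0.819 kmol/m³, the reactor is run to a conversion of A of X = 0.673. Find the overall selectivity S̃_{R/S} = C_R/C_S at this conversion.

C_A = C_{A0}(1−X) = 0.2678 kmol/m³.
Both paths are first order in A, so the instantaneous fraction to R is constant: dC_R/d(−C_A) = k₁/(k₁+k₂) = 0.4262.
C_R = 0.4262·(C_{A0}−C_A) = 0.4262×0.5512 = 0.235 kmol/m³.
C_S = (C_{A0}−C_A)−C_R = 0.3163 kmol/m³; S̃_{R/S} = 0.2349/0.3163 = 0.743.

0.743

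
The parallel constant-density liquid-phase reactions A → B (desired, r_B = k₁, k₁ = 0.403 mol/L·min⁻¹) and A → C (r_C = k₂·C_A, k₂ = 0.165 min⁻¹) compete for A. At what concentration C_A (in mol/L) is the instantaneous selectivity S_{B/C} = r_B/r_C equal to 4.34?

0.563 mol/L

S_{B/C} = (k₁/k₂)·C_A⁻¹ ⇒ C_A = (S·k₂/k₁)^(-1).
= (4.34×0.165/0.403)^(-1) = (1.777)^(-1) = 0.563 mol/L.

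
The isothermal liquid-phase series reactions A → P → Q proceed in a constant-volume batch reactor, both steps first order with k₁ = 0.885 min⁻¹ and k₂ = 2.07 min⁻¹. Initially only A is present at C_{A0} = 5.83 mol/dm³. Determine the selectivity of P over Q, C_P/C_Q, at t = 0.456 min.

1.68

Solving the coupled first-order balances gives C_P(t) = [k₁/(k₂−k₁)]·C_{A0}·(e^(−k₁t) − e^(−k₂t)).
e^(−k₁t) = e^(−0.885×0.456) = e^(−0.4036) = 0.6679; e^(−k₂t) = e^(−0.9439) = 0.3891.
C_P = 0.885×5.83/(2.07−0.885) × (0.6679−0.3891) = 4.354×0.2788 = 1.214 mol/dm³.
C_A = C_{A0}e^(−k₁t) = 3.894 mol/dm³, so C_Q = C_{A0}−C_A−C_P = 0.7218 mol/dm³; C_P/C_Q = 1.68.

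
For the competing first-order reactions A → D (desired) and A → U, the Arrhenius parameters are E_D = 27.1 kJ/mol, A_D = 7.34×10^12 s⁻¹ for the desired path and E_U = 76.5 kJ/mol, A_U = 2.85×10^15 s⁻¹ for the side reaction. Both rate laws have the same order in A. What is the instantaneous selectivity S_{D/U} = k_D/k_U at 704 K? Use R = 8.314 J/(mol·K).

Since both paths have the same order in A, the concentration cancels and S_{D/U} = k_D/k_U = (A_D/A_U)·exp[(E_U−E_D)/(RT)].
(E_U−E_D)/(RT) = (76.5−27.1)×10³/(8.314×704) = 49400/5853 = 8.440.
k_D/k_U = (7.34×10^12/2.85×10^15)·exp(8.440) = 0.002575 × 4629 = 11.9.

11.9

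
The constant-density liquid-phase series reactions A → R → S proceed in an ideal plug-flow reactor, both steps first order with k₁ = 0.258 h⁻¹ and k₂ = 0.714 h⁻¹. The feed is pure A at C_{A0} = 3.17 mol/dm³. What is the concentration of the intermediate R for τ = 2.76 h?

0.630 mol/dm³

Solving the coupled first-order balances gives C_R(τ) = [k₁/(k₂−k₁)]·C_{A0}·(e^(−k₁τ) − e^(−k₂τ)).
e^(−k₁τ) = e^(−0.258×2.76) = e^(−0.7121) = 0.4906; e^(−k₂τ) = e^(−1.971) = 0.1394.
C_R = 0.258×3.17/(0.714−0.258) × (0.4906−0.1394) = 1.794×0.3513 = 0.6300 mol/dm³.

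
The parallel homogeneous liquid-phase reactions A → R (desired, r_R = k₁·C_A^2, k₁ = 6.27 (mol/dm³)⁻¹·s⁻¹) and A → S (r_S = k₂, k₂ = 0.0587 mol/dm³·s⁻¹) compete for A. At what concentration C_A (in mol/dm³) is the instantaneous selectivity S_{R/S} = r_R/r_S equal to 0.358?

S_{R/S} = (k₁/k₂)·C_A^2 ⇒ C_A = (S·k₂/k₁)^(0.5).
= (0.358×0.0587/6.27)^(0.5) = (0.003352)^(0.5) = 0.0579 mol/dm³.

0.0579 mol/dm³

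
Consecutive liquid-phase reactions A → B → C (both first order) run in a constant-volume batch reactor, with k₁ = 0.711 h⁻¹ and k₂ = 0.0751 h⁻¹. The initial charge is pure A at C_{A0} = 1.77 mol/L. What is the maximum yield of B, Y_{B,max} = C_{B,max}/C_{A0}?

0.767

Evaluating C_B at t_opt = ln(k₂/k₁)/(k₂−k₁) gives C_{B,max}/C_{A0} = (k₁/k₂)^[k₂/(k₂−k₁)].
= (0.711/0.0751)^(0.0751/(0.0751−0.711)) = (9.467)^(-0.1181) = 0.7668.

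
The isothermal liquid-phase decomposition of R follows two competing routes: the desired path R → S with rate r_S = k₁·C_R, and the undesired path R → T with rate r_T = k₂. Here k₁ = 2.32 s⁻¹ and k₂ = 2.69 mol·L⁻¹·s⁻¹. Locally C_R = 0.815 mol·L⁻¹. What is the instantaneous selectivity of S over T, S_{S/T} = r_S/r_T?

0.703

S_{S/T} = r_S/r_T = (k₁·C_R)/(k₂) = (k₁/k₂)·C_R.
= (2.32×0.8150) / (2.69) = 1.891/2.690 = 0.703.
Since the desired path is higher order in R, keeping C_R high (PFR or concentrated feed) favours S.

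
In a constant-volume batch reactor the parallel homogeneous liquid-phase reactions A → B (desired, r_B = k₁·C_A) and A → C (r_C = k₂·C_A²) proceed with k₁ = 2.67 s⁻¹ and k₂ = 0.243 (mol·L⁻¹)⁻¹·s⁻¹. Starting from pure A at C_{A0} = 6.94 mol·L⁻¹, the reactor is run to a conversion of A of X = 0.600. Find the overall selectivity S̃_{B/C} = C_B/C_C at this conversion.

C_A = C_{A0}(1−X) = 2.776 mol·L⁻¹.
Along a PFR/batch, dC_B/dC_A = −r_B/(r_B+r_C) = −k₁/(k₁+k₂·C_A).
Integrating from C_{A0} to C_A: C_B = (2.67/0.243)·ln[(2.67+0.243·6.94)/(2.67+0.243·2.78)] = 10.99·ln(4.356/3.345) = 2.904 mol·L⁻¹.
C_C = (C_{A0}−C_A)−C_B = 1.260 mol·L⁻¹; S̃_{B/C} = 2.904/1.260 = 2.31.

2.31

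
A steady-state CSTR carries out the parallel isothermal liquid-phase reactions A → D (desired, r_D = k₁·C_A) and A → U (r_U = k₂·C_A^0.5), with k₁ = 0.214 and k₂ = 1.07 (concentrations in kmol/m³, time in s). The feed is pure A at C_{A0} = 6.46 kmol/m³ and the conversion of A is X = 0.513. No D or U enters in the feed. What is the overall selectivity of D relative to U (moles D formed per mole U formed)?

Exit C_A = C_{A0}(1−X) = 6.46×0.487 = 3.146 kmol/m³.
Rates in a CSTR are evaluated at the outlet concentration: r_D = 0.214×3.146 = 0.6732, r_U = 1.07×3.146^0.5 = 1.898.
Overall selectivity = C_D/C_U = r_Dτ/(r_Uτ) = r_D/r_U = 0.355.

0.355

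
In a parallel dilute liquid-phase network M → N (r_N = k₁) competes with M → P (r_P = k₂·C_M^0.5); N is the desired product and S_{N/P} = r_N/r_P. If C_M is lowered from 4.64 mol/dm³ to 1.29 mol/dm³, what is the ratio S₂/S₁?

1.90

S_{N/P} = (k₁/k₂)·C_M^-0.5, so S₂/S₁ = (C_{M,2}/C_{M,1})^-0.5.
= (1.29/4.64)^(-0.5) = (0.2780)^(-0.5) = 1.90.
Selectivity toward N rises as C_M falls — low-concentration operation is favoured.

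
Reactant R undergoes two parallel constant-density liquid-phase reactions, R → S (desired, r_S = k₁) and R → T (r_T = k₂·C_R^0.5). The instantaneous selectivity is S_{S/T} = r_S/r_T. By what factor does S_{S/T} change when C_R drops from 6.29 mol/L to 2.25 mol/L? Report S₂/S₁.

1.67

S_{S/T} = (k₁/k₂)·C_R^-0.5, so S₂/S₁ = (C_{R,2}/C_{R,1})^-0.5.
= (2.25/6.29)^(-0.5) = (0.3577)^(-0.5) = 1.67.
Selectivity toward S rises as C_R falls — low-concentration operation is favoured.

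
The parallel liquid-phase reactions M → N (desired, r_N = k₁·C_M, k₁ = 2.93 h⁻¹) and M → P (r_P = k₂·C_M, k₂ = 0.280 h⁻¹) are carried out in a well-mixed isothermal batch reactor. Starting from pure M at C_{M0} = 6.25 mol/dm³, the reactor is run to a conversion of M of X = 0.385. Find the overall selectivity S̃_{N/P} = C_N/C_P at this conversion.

10.5

C_M = C_{M0}(1−X) = 3.844 mol/dm³.
Both paths are first order in M, so the instantaneous fraction to N is constant: dC_N/d(−C_M) = k₁/(k₁+k₂) = 0.9128.
C_N = 0.9128·(C_{M0}−C_M) = 0.9128×2.406 = 2.20 mol/dm³.
C_P = (C_{M0}−C_M)−C_N = 0.2099 mol/dm³; S̃_{N/P} = 2.196/0.2099 = 10.5.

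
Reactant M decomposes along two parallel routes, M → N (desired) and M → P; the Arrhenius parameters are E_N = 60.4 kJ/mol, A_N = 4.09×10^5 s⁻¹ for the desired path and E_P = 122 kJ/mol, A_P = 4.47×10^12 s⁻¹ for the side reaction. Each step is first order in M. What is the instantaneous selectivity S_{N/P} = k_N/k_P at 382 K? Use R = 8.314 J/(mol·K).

24.3

k_N/k_P = (A_N/A_P)·exp[−(E_N−E_P)/(RT)] = (A_N/A_P)·exp[(E_P−E_N)/(RT)].
(E_P−E_N)/(RT) = (122−60.4)×10³/(8.314×382) = 61600/3176 = 19.40.
k_N/k_P = (4.09×10^5/4.47×10^12)·exp(19.40) = 9.150×10^-8 × 2.651×10^8 = 24.3.
Since E_N < E_P, lowering the temperature improves selectivity toward N.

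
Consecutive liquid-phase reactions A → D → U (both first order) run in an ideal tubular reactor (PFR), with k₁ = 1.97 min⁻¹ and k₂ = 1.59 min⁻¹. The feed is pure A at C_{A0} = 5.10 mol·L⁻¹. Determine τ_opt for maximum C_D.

Setting dC_D/dτ = 0 gives τ_opt = ln(k₂/k₁)/(k₂−k₁).
= ln(1.59/1.97)/(1.59−1.97) = ln(0.8071)/-0.3800 = -0.2143/-0.3800 = 0.564 min.

0.564 min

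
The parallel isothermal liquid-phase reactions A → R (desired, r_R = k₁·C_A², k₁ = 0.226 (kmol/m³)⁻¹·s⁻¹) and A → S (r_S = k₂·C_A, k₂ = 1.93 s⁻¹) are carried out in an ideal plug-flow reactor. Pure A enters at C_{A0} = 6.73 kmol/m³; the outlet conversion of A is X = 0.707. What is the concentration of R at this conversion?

1.57 kmol/m³

C_A = C_{A0}(1−X) = 1.972 kmol/m³.
Along a PFR/batch, dC_S/dC_A = −r_S/(r_R+r_S) = −k₂/(k₂+k₁·C_A).
Integrating from C_{A0} to C_A: C_S = (1.93/0.226)·ln[(1.93+0.226·6.73)/(1.93+0.226·1.97)] = 8.540·ln(3.451/2.376) = 3.189 kmol/m³.
Then C_R = (C_{A0}−C_A) − C_S = 4.758 − 3.189 = 1.569 kmol/m³.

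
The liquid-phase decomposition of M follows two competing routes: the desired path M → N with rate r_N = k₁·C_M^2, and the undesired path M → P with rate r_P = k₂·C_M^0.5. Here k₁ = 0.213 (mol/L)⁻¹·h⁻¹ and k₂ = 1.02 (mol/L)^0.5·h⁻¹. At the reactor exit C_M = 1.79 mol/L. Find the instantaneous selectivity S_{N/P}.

0.500

S_{N/P} = r_N/r_P = (k₁·C_M^2)/(k₂·C_M^0.5) = (k₁/k₂)·C_M^1.5.
= (0.213×1.790^2) / (1.02×1.790^0.5) = 0.6825/1.365 = 0.500.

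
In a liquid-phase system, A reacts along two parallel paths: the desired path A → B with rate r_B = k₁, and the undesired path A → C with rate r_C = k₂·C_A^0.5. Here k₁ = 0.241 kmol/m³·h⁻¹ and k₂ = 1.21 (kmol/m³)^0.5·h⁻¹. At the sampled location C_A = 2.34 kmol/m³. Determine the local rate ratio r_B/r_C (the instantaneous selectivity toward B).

S_{B/C} = r_B/r_C = (k₁)/(k₂·C_A^0.5) = (k₁/k₂)·C_A^-0.5.
= (0.241) / (1.21×2.340^0.5) = 0.2410/1.851 = 0.130.

0.130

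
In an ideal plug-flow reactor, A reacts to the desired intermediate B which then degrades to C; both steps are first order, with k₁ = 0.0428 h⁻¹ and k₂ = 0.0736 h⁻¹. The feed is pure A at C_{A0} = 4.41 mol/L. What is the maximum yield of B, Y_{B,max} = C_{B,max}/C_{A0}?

0.274

At the optimum, C_{B,max}/C_{A0} = (k₁/k₂)^[k₂/(k₂−k₁)].
= (0.0428/0.0736)^(0.0736/(0.0736−0.0428)) = (0.5815)^(2.390) = 0.2738.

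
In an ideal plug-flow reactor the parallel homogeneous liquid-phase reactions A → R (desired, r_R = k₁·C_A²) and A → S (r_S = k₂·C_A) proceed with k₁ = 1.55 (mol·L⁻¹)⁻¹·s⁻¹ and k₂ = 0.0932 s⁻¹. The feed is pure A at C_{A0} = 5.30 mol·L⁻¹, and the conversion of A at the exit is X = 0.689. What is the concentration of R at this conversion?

3.58 mol·L⁻¹

C_A = C_{A0}(1−X) = 1.648 mol·L⁻¹.
Along a PFR/batch, dC_S/dC_A = −r_S/(r_R+r_S) = −k₂/(k₂+k₁·C_A).
Integrating from C_{A0} to C_A: C_S = (0.0932/1.55)·ln[(0.0932+1.55·5.30)/(0.0932+1.55·1.65)] = 0.06013·ln(8.308/2.648) = 0.06875 mol·L⁻¹.
Then C_R = (C_{A0}−C_A) − C_S = 3.652 − 0.06875 = 3.583 mol·L⁻¹.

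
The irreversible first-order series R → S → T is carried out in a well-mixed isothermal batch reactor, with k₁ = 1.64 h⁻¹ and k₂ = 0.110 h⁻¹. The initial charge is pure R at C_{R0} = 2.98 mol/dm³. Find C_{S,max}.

For a first-order series the maximum intermediate yield is C_{S,max}/C_{R0} = (k₁/k₂)^[k₂/(k₂−k₁)].
= (1.64/0.110)^(0.110/(0.110−1.64)) = (14.91)^(-0.07190) = 0.8234.
C_{S,max} = 0.8234×2.98 = 2.45 mol/dm³.

2.45 mol/dm³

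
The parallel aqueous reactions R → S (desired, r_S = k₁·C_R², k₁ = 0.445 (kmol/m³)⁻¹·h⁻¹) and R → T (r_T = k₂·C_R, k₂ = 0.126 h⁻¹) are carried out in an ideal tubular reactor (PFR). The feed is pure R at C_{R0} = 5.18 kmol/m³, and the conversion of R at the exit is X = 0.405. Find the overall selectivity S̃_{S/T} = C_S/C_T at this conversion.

C_R = C_{R0}(1−X) = 3.082 kmol/m³.
Along a PFR/batch, dC_T/dC_R = −r_T/(r_S+r_T) = −k₂/(k₂+k₁·C_R).
Integrating from C_{R0} to C_R: C_T = (0.126/0.445)·ln[(0.126+0.445·5.18)/(0.126+0.445·3.08)] = 0.2831·ln(2.431/1.498) = 0.1372 kmol/m³.
Then C_S = (C_{R0}−C_R) − C_T = 2.098 − 0.1372 = 1.961 kmol/m³.
S̃_{S/T} = C_S/C_T = 1.961/0.1372 = 14.3.

14.3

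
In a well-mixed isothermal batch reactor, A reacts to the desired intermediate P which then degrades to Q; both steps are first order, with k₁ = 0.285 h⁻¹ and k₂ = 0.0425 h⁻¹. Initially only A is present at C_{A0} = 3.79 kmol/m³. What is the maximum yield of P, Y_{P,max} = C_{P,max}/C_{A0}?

For a first-order series the maximum intermediate yield is C_{P,max}/C_{A0} = (k₁/k₂)^[k₂/(k₂−k₁)].
= (0.285/0.0425)^(0.0425/(0.0425−0.285)) = (6.706)^(-0.1753) = 0.7164.

0.716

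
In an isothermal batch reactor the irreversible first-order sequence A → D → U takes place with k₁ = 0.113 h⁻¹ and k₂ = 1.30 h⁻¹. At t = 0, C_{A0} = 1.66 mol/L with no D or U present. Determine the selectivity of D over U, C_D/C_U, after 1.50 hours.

The intermediate concentration in a first-order A→B→C sequence is C_D = k₁C_{A0}(e^(−k₁t) − e^(−k₂t))/(k₂−k₁).
e^(−k₁t) = e^(−0.113×1.50) = e^(−0.1695) = 0.8441; e^(−k₂t) = e^(−1.950) = 0.1423.
C_D = 0.113×1.66/(1.30−0.113) × (0.8441−0.1423) = 0.1580×0.7018 = 0.1109 mol/L.
C_A = C_{A0}e^(−k₁t) = 1.401 mol/L, so C_U = C_{A0}−C_A−C_D = 0.1479 mol/L; C_D/C_U = 0.750.

0.750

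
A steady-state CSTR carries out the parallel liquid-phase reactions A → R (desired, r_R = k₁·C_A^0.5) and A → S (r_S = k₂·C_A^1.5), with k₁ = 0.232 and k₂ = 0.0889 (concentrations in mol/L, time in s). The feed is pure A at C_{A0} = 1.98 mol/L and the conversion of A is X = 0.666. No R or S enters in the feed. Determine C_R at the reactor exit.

Exit C_A = C_{A0}(1−X) = 1.98×0.334 = 0.6613 mol/L.
In a CSTR the entire volume is at exit conditions, so r_R = 0.232×0.6613^0.5 = 0.1887 and r_S = 0.0889×0.6613^1.5 = 0.04781.
Fraction of consumed A going to R: r_R/(r_R+r_S) = 0.7978.
C_R = 0.7978·C_{A0}·X = 0.7978×1.98×0.666 = 1.05 mol/L.

1.05 mol/L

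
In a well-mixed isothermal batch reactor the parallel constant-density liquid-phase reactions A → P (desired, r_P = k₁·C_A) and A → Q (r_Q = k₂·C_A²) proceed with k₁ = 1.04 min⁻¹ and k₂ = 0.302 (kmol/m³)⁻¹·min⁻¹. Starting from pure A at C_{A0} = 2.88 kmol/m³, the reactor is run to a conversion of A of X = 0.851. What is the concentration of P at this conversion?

C_A = C_{A0}(1−X) = 0.4291 kmol/m³.
Along a PFR/batch, dC_P/dC_A = −r_P/(r_P+r_Q) = −k₁/(k₁+k₂·C_A).
Integrating from C_{A0} to C_A: C_P = (1.04/0.302)·ln[(1.04+0.302·2.88)/(1.04+0.302·0.429)] = 3.444·ln(1.910/1.170) = 1.689 kmol/m³.

1.69 kmol/m³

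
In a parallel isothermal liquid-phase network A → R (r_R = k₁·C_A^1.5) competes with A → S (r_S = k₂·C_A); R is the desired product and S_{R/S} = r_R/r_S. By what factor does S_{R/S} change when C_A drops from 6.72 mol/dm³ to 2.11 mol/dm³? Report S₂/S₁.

0.560

S_{R/S} = (k₁/k₂)·C_A^0.5, so S₂/S₁ = (C_{A,2}/C_{A,1})^0.5.
= (2.11/6.72)^0.5 = (0.3140)^0.5 = 0.560.
Selectivity toward R falls as C_A falls — high-concentration operation is favoured.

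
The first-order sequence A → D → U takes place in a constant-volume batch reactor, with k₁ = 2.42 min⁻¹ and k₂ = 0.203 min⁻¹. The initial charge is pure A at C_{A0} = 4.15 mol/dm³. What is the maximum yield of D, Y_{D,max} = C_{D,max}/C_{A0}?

For a first-order series the maximum intermediate yield is C_{D,max}/C_{A0} = (k₁/k₂)^[k₂/(k₂−k₁)].
= (2.42/0.203)^(0.203/(0.203−2.42)) = (11.92)^(-0.09157) = 0.7970.

0.797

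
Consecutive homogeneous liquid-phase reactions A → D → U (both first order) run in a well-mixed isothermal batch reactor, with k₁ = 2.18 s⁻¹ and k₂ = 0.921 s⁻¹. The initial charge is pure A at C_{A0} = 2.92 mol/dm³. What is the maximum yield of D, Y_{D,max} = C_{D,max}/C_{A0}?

For a first-order series the maximum intermediate yield is C_{D,max}/C_{A0} = (k₁/k₂)^[k₂/(k₂−k₁)].
= (2.18/0.921)^(0.921/(0.921−2.18)) = (2.367)^(-0.7315) = 0.5324.

0.532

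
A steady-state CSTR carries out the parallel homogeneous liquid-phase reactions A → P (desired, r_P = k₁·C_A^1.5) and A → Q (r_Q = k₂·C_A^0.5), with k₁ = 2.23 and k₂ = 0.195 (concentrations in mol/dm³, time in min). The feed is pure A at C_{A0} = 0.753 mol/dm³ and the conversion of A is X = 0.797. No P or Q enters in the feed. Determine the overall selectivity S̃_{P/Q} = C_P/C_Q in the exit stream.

Exit C_A = C_{A0}(1−X) = 0.753×0.203 = 0.1529 mol/dm³.
In a CSTR the entire volume is at exit conditions, so r_P = 2.23×0.1529^1.5 = 0.1333 and r_Q = 0.195×0.1529^0.5 = 0.07624.
Overall selectivity = C_P/C_Q = r_Pτ/(r_Qτ) = r_P/r_Q = 1.75.

1.75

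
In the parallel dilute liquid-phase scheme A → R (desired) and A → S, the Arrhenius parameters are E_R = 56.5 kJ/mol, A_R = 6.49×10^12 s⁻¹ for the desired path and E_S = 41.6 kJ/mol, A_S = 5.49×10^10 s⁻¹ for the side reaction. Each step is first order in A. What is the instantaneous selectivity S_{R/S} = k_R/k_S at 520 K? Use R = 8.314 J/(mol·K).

With equal orders, S_{R/S} = k_R/k_S = (A_R/A_S)·exp[(E_S−E_R)/(RT)].
(E_S−E_R)/(RT) = (41.6−56.5)×10³/(8.314×520) = -14900/4323 = -3.446.
k_R/k_S = (6.49×10^12/5.49×10^10)·exp(-3.446) = 118.2 × 0.03186 = 3.77.

3.77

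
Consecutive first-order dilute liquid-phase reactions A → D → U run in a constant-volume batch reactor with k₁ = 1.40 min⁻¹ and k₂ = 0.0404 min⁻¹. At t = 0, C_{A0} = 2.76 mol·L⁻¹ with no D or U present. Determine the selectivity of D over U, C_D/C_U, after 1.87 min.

Solving the coupled first-order balances gives C_D(t) = [k₁/(k₂−k₁)]·C_{A0}·(e^(−k₁t) − e^(−k₂t)).
e^(−k₁t) = e^(−1.40×1.87) = e^(−2.618) = 0.07295; e^(−k₂t) = e^(−0.07555) = 0.9272.
C_D = 1.40×2.76/(0.0404−1.40) × (0.07295−0.9272) = (-2.842)×(-0.8543) = 2.428 mol·L⁻¹.
C_A = C_{A0}e^(−k₁t) = 0.2013 mol·L⁻¹, so C_U = C_{A0}−C_A−C_D = 0.1308 mol·L⁻¹; C_D/C_U = 18.6.

18.6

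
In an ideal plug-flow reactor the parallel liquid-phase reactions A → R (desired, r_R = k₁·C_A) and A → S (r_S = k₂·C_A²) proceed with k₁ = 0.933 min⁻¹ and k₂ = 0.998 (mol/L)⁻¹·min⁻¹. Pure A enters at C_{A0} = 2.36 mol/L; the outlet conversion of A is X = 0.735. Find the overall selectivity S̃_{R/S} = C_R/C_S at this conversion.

0.675

C_A = C_{A0}(1−X) = 0.6254 mol/L.
Along a PFR/batch, dC_R/dC_A = −r_R/(r_R+r_S) = −k₁/(k₁+k₂·C_A).
Integrating from C_{A0} to C_A: C_R = (0.933/0.998)·ln[(0.933+0.998·2.36)/(0.933+0.998·0.625)] = 0.9349·ln(3.288/1.557) = 0.6988 mol/L.
C_S = (C_{A0}−C_A)−C_R = 1.036 mol/L; S̃_{R/S} = 0.6988/1.036 = 0.675.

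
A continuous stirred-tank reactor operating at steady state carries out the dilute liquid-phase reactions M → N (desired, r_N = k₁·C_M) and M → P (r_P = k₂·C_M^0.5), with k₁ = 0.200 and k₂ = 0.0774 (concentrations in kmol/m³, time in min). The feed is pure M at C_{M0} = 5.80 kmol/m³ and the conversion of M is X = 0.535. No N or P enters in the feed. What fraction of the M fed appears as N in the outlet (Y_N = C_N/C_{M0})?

Exit C_M = C_{M0}(1−X) = 5.80×0.465 = 2.697 kmol/m³.
In a CSTR the entire volume is at exit conditions, so r_N = 0.200×2.697 = 0.5394 and r_P = 0.0774×2.697^0.5 = 0.1271.
Fraction of consumed M going to N: r_N/(r_N+r_P) = 0.8093.
C_N = 0.8093·C_{M0}·X = 0.8093×5.80×0.535 = 2.51 kmol/m³; Y_N = C_N/C_{M0} = 0.433.

0.433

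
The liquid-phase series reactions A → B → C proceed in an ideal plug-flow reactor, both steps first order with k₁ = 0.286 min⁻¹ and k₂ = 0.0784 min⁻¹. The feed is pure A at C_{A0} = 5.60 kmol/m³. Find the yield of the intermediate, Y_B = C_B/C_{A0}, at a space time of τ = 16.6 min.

The intermediate concentration in a first-order A→B→C sequence is C_B = k₁C_{A0}(e^(−k₁τ) − e^(−k₂τ))/(k₂−k₁).
e^(−k₁τ) = e^(−0.286×16.6) = e^(−4.748) = 0.008672; e^(−k₂τ) = e^(−1.301) = 0.2721.
C_B = 0.286×5.60/(0.0784−0.286) × (0.008672−0.2721) = (-7.715)×(-0.2635) = 2.033 kmol/m³.
Y_B = C_B/C_{A0} = 2.033/5.60 = 0.363.

0.363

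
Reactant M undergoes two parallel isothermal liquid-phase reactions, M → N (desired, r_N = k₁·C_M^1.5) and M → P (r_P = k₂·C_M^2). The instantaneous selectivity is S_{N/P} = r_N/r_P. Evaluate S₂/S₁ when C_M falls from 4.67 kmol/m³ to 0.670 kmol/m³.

2.64

S_{N/P} = (k₁/k₂)·C_M^-0.5, so S₂/S₁ = (C_{M,2}/C_{M,1})^-0.5.
= (0.670/4.67)^(-0.5) = (0.1435)^(-0.5) = 2.64.
Selectivity toward N rises as C_M falls — low-concentration operation is favoured.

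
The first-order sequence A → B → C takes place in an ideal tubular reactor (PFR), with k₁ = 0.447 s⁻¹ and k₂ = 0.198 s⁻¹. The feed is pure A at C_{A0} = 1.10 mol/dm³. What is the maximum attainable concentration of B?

At the optimum, C_{B,max}/C_{A0} = (k₁/k₂)^[k₂/(k₂−k₁)].
= (0.447/0.198)^(0.198/(0.198−0.447)) = (2.258)^(-0.7952) = 0.5233.
C_{B,max} = 0.5233×1.10 = 0.576 mol/dm³.

0.576 mol/dm³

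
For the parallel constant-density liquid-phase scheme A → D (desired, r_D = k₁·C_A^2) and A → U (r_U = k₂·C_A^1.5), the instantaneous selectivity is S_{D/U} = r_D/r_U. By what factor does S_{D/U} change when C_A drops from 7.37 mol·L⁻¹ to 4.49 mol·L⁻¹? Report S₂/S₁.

0.781

S_{D/U} = (k₁/k₂)·C_A^0.5, so S₂/S₁ = (C_{A,2}/C_{A,1})^0.5.
= (4.49/7.37)^0.5 = (0.6092)^0.5 = 0.781.
Selectivity toward D falls as C_A falls — high-concentration operation is favoured.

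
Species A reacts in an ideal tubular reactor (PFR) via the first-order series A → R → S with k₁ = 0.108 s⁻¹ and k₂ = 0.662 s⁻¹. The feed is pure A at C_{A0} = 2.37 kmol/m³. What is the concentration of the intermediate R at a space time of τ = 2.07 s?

0.252 kmol/m³

The intermediate concentration in a first-order A→B→C sequence is C_R = k₁C_{A0}(e^(−k₁τ) − e^(−k₂τ))/(k₂−k₁).
e^(−k₁τ) = e^(−0.108×2.07) = e^(−0.2236) = 0.7997; e^(−k₂τ) = e^(−1.370) = 0.2540.
C_R = 0.108×2.37/(0.662−0.108) × (0.7997−0.2540) = 0.4620×0.5456 = 0.2521 kmol/m³.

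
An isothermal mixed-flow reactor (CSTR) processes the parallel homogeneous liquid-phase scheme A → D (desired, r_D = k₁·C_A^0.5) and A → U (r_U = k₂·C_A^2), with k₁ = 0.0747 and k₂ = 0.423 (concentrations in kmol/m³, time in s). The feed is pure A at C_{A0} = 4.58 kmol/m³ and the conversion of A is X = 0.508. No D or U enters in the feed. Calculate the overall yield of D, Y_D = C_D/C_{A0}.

0.0252

Exit C_A = C_{A0}(1−X) = 4.58×0.492 = 2.253 kmol/m³.
In a CSTR the entire volume is at exit conditions, so r_D = 0.0747×2.253^0.5 = 0.1121 and r_U = 0.423×2.253^2 = 2.148.
Fraction of consumed A going to D: r_D/(r_D+r_U) = 0.04962.
C_D = 0.04962·C_{A0}·X = 0.04962×4.58×0.508 = 0.115 kmol/m³; Y_D = C_D/C_{A0} = 0.0252.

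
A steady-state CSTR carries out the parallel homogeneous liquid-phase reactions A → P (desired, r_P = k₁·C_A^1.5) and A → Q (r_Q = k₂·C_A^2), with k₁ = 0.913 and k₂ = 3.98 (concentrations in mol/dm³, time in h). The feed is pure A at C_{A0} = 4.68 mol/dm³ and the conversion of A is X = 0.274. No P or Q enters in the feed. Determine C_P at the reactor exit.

0.142 mol/dm³

Exit C_A = C_{A0}(1−X) = 4.68×0.726 = 3.398 mol/dm³.
A CSTR operates uniformly at the exit composition, giving r_P = 5.718 and r_Q = 45.95 (each k·C_A^n at C_A = 3.398).
Fraction of consumed A going to P: r_P/(r_P+r_Q) = 0.1107.
C_P = 0.1107·C_{A0}·X = 0.1107×4.68×0.274 = 0.142 mol/dm³.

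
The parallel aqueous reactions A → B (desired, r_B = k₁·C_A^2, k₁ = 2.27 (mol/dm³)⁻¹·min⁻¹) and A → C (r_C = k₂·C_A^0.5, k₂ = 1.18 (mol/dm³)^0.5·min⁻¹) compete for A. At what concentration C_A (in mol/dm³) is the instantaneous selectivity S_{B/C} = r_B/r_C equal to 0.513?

S_{B/C} = (k₁/k₂)·C_A^1.5 ⇒ C_A = (S·k₂/k₁)^(1/1.5).
= (0.513×1.18/2.27)^(0.6667) = (0.2667)^(0.6667) = 0.414 mol/dm³.

0.414 mol/dm³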